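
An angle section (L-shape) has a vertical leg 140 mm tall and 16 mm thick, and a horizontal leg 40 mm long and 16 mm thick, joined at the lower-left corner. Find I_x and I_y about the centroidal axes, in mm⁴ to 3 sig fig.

I_x ≈ 4.93 × 10⁶ mm⁴, I_y ≈ 1.97 × 10⁵ mm⁴

Treat the section as a set of non-overlapping primitives; coordinates are from the bounding-box lower-left.
Vertical leg: 16 × 140, A = 2 240 mm², y = 70 mm, Ī = 3 658 667 mm⁴.
Horizontal leg (remainder): 24 × 16, A = 384 mm², y = 8 mm, Ī = 8 192 mm⁴.
Centroid: ȳ = ΣA·y / ΣA = 60.927 mm.
Transfer each piece to the centroidal x-axis using Ī + A·d² with d = y − 60.927:
  vertical leg: d = 9.0732 mm → contributes +3 843 069 mm⁴
  horizontal leg (remainder): d = -52.927 mm → contributes +1 083 872 mm⁴
Total I = 4 926 941 mm⁴.
For the y-axis: x̄ = 10.927 mm.
Repeating about the centroidal y-axis gives I_y = 197 341 mm⁴.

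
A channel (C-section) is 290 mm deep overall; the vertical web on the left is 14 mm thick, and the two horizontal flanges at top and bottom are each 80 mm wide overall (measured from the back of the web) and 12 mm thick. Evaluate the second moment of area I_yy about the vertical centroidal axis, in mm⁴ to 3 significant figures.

Break the section into simple shapes (no overlaps), measuring from the bottom-left corner of the bounding box.
Web: 14 × 290, A = 4 060 mm², x = 7 mm, Ī = 66 313 mm⁴.
Top flange (beyond web): 66 × 12, A = 792 mm², x = 47 mm, Ī = 287 496 mm⁴.
Bottom flange (beyond web): 66 × 12, A = 792 mm², x = 47 mm, Ī = 287 496 mm⁴.
Centroid: x̄ = ΣA·x / ΣA = 18.226 mm.
Transfer each piece to the vertical centroidal axis using Ī + A·d² with d = x − 18.226:
  web: d = -11.226 mm → contributes +577 974 mm⁴
  top flange (beyond web): d = 28.774 mm → contributes +943 223 mm⁴
  bottom flange (beyond web): d = 28.774 mm → contributes +943 223 mm⁴
Total I = 2 464 421 mm⁴.

I_yy ≈ 2.46 × 10⁶ mm⁴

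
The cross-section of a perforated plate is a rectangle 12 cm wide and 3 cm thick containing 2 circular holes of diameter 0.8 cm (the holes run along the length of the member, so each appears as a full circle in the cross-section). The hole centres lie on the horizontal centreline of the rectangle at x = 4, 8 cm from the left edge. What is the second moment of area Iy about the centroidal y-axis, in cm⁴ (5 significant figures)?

Iy ≈ 427.94 cm⁴

Treat the section as a set of non-overlapping primitives; coordinates are from the bounding-box lower-left.
Plate: 12 × 3, A = 36 cm², x = 6 cm, Ī = 432 cm⁴.
Hole 1 (subtracted): ⌀0.8, A = 0.5026548 cm², x = 4 cm, Ī = 0.02010619 cm⁴.
Hole 2 (subtracted): ⌀0.8, A = 0.5026548 cm², x = 8 cm, Ī = 0.02010619 cm⁴.
By symmetry the centroid is at mid-width, x̄ = 6 cm.
Transfer each piece to the centroidal y-axis using Ī + A·d² with d = x − 6:
  plate: d = 0 cm → contributes +432 cm⁴
  hole 1: d = -2 cm → contributes −2.030725 cm⁴
  hole 2: d = 2 cm → contributes −2.030725 cm⁴
Total I = 427.9385 cm⁴.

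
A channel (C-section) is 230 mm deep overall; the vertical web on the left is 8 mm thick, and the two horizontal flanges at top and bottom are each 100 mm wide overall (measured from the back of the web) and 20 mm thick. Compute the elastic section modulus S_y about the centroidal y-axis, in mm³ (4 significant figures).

S_y ≈ 9.051 × 10⁴ mm³

Treat the section as a set of non-overlapping primitives; coordinates are from the bounding-box lower-left.
Web: 8 × 230, A = 1 840 mm², x = 4 mm, Ī = 9813.33 mm⁴.
Top flange (beyond web): 92 × 20, A = 1 840 mm², x = 54 mm, Ī = 1 297 813 mm⁴.
Bottom flange (beyond web): 92 × 20, A = 1 840 mm², x = 54 mm, Ī = 1 297 813 mm⁴.
Centroid: x̄ = ΣA·x / ΣA = 37.3333 mm.
Transfer each piece to the centroidal y-axis using Ī + A·d² with d = x − 37.3333:
  web: d = -33.3333 mm → contributes +2 054 258 mm⁴
  top flange (beyond web): d = 16.6667 mm → contributes +1 808 924 mm⁴
  bottom flange (beyond web): d = 16.6667 mm → contributes +1 808 924 mm⁴
Total I = 5 672 107 mm⁴.
Extreme fibre distance c = 62.6667 mm; S = I/c = 90512.3 mm³.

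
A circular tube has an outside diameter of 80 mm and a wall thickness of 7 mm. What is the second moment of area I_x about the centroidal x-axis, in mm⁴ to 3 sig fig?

Treat the section as a set of non-overlapping primitives; coordinates are from the bounding-box lower-left.
Outer circle: ⌀80, A = 5026.5 mm², y = 40 mm, Ī = 2 010 619 mm⁴.
Bore (subtracted): ⌀66, A = 3421.2 mm², y = 40 mm, Ī = 931 420 mm⁴.
By symmetry the centroid is at mid-height, ȳ = 40 mm.
All pieces are centred on the centroidal x-axis, so I = ΣĪ (holes subtracted) = 1 079 199 mm⁴.

I_x ≈ 1.08 × 10⁶ mm⁴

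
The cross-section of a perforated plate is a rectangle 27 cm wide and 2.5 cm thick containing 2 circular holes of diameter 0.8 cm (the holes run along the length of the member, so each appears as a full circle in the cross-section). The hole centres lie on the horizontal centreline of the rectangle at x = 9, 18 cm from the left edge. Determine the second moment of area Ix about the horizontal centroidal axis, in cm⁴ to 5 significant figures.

Ix ≈ 35.116 cm⁴

Decompose the section into non-overlapping parts with the origin at the bottom-left of its bounding rectangle.
Plate: 27 × 2.5, A = 67.5 cm², y = 1.25 cm, Ī = 35.15625 cm⁴.
Hole 1 (subtracted): ⌀0.8, A = 0.5026548 cm², y = 1.25 cm, Ī = 0.02010619 cm⁴.
Hole 2 (subtracted): ⌀0.8, A = 0.5026548 cm², y = 1.25 cm, Ī = 0.02010619 cm⁴.
By symmetry the centroid is at mid-height, ȳ = 1.25 cm.
All pieces are centred on the horizontal centroidal axis, so I = ΣĪ (holes subtracted) = 35.11604 cm⁴.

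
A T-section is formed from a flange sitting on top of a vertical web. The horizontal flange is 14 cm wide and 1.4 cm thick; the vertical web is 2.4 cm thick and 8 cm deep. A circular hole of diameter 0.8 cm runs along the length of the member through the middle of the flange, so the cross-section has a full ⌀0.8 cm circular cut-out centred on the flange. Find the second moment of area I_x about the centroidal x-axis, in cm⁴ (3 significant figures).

Decompose the section into non-overlapping parts with the origin at the bottom-left of its bounding rectangle.
Flange: 14 × 1.4, A = 19.6 cm², y = 8.7 cm, Ī = 3.2013 cm⁴.
Web: 2.4 × 8, A = 19.2 cm², y = 4 cm, Ī = 102.4 cm⁴.
Hole (subtracted): ⌀0.8, A = 0.50265 cm², y = 8.7 cm, Ī = 0.020106 cm⁴.
Centroid: ȳ = ΣA·y / ΣA = 6.3437 cm.
Transfer each piece to the centroidal x-axis using Ī + A·d² with d = y − 6.3437:
  flange: d = 2.3563 cm → contributes +112.02 cm⁴
  web: d = -2.3437 cm → contributes +207.86 cm⁴
  hole: d = 2.3563 cm → contributes −2.8109 cm⁴
Total I = 317.08 cm⁴.

I_x ≈ 317 cm⁴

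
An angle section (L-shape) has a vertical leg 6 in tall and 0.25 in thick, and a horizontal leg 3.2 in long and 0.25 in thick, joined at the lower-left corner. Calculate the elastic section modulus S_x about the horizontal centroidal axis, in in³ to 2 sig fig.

S_x ≈ 2.2 in³

Split into non-overlapping primitives; take the origin at the lower-left of the bounding box.
Vertical leg: 0.25 × 6, A = 1.5 in², y = 3 in, Ī = 4.5 in⁴.
Horizontal leg (remainder): 2.95 × 0.25, A = 0.7375 in², y = 0.125 in, Ī = 0.003841 in⁴.
Centroid: ȳ = ΣA·y / ΣA = 2.052 in.
Transfer each piece to the horizontal centroidal axis using Ī + A·d² with d = y − 2.052:
  vertical leg: d = 0.9476 in → contributes +5.847 in⁴
  horizontal leg (remainder): d = -1.927 in → contributes +2.743 in⁴
Total I = 8.59 in⁴.
Extreme fibre distance c = 3.948 in; S = I/c = 2.176 in³.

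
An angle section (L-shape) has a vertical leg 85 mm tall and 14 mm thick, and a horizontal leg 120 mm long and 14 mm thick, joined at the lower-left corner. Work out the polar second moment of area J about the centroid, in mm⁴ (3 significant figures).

Split into non-overlapping primitives; take the origin at the lower-left of the bounding box.
Vertical leg: 14 × 85, A = 1 190 mm², y = 42.5 mm, Ī = 716 479 mm⁴.
Horizontal leg (remainder): 106 × 14, A = 1 484 mm², y = 7 mm, Ī = 24 239 mm⁴.
Centroid: ȳ = ΣA·y / ΣA = 22.798 mm.
Transfer each piece to the centroidal x-axis using Ī + A·d² with d = y − 22.798:
  vertical leg: d = 19.702 mm → contributes +1 178 380 mm⁴
  horizontal leg (remainder): d = -15.798 mm → contributes +394 631 mm⁴
Total I = 1 573 011 mm⁴.
For the y-axis: x̄ = 40.298 mm.
Repeating about the centroidal y-axis gives I_y = 3 786 463 mm⁴.
Polar second moment: J = I_x + I_y = 5 359 474 mm⁴.

J ≈ 5.36 × 10⁶ mm⁴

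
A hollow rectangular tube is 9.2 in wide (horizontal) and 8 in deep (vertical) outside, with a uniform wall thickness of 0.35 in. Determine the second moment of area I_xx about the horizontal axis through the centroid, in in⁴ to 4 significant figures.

I_xx ≈ 117.0 in⁴

Treat the section as a set of non-overlapping primitives; coordinates are from the bounding-box lower-left.
Outer rectangle: 9.2 × 8, A = 73.6 in², y = 4 in, Ī = 392.533 in⁴.
Inner void (subtracted): 8.5 × 7.3, A = 62.05 in², y = 4 in, Ī = 275.554 in⁴.
By symmetry the centroid is at mid-height, ȳ = 4 in.
All pieces are centred on the horizontal axis through the centroid, so I = ΣĪ (holes subtracted) = 116.98 in⁴.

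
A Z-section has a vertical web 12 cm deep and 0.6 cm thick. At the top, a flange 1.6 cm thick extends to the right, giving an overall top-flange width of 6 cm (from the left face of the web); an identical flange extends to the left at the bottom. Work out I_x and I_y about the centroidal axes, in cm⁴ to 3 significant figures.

I_x ≈ 557 cm⁴, I_y ≈ 198 cm⁴

Split into non-overlapping primitives; take the origin at the lower-left of the bounding box.
Web: 0.6 × 12, A = 7.2 cm², y = 6 cm, Ī = 86.4 cm⁴.
Top flange (beyond web): 5.4 × 1.6, A = 8.64 cm², y = 11.2 cm, Ī = 1.8432 cm⁴.
Bottom flange (beyond web): 5.4 × 1.6, A = 8.64 cm², y = 0.8 cm, Ī = 1.8432 cm⁴.
Centroid: ȳ = ΣA·y / ΣA = 6 cm.
Transfer each piece to the centroidal x-axis using Ī + A·d² with d = y − 6:
  web: d = 0 cm → contributes +86.4 cm⁴
  top flange (beyond web): d = 5.2 cm → contributes +235.47 cm⁴
  bottom flange (beyond web): d = -5.2 cm → contributes +235.47 cm⁴
Total I = 557.34 cm⁴.
For the y-axis: x̄ = 5.7 cm.
Repeating about the centroidal y-axis gives I_y = 197.73 cm⁴.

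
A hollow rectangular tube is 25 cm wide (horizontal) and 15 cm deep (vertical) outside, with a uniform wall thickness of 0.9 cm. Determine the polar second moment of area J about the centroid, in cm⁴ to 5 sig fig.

Break the section into simple shapes (no overlaps), measuring from the bottom-left corner of the bounding box.
Outer rectangle: 25 × 15, A = 375 cm², y = 7.5 cm, Ī = 7031.25 cm⁴.
Inner void (subtracted): 23.2 × 13.2, A = 306.24 cm², y = 7.5 cm, Ī = 4446.605 cm⁴.
By symmetry the centroid is at mid-height, ȳ = 7.5 cm.
All pieces are centred on the centroidal x-axis, so I = ΣĪ (holes subtracted) = 2584.645 cm⁴.
Repeating about the centroidal y-axis gives I_y = 5795.365 cm⁴.
Polar second moment: J = I_x + I_y = 8380.01 cm⁴.

J ≈ 8380.0 cm⁴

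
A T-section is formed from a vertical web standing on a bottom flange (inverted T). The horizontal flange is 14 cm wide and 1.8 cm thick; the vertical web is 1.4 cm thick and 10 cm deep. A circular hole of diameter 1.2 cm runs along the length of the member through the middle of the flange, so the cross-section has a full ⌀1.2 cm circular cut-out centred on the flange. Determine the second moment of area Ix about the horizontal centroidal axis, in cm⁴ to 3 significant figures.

Ix ≈ 431 cm⁴

Treat the section as a set of non-overlapping primitives; coordinates are from the bounding-box lower-left.
Flange: 14 × 1.8, A = 25.2 cm², y = 0.9 cm, Ī = 6.804 cm⁴.
Web: 1.4 × 10, A = 14 cm², y = 6.8 cm, Ī = 116.67 cm⁴.
Hole (subtracted): ⌀1.2, A = 1.131 cm², y = 0.9 cm, Ī = 0.10179 cm⁴.
Centroid: ȳ = ΣA·y / ΣA = 3.0697 cm.
Transfer each piece to the horizontal centroidal axis using Ī + A·d² with d = y − 3.0697:
  flange: d = -2.1697 cm → contributes +125.44 cm⁴
  web: d = 3.7303 cm → contributes +311.47 cm⁴
  hole: d = -2.1697 cm → contributes −5.4262 cm⁴
Total I = 431.49 cm⁴.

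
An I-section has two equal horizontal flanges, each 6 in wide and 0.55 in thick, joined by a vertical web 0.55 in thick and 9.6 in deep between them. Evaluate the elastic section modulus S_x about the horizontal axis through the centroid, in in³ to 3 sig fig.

S_x ≈ 39.4 in³

Split into non-overlapping primitives; take the origin at the lower-left of the bounding box.
Bottom flange: 6 × 0.55, A = 3.3 in², y = 0.275 in, Ī = 0.083188 in⁴.
Web: 0.55 × 9.6, A = 5.28 in², y = 5.35 in, Ī = 40.55 in⁴.
Top flange: 6 × 0.55, A = 3.3 in², y = 10.425 in, Ī = 0.083188 in⁴.
By symmetry the centroid is at mid-height, ȳ = 5.35 in.
Transfer each piece to the horizontal axis through the centroid using Ī + A·d² with d = y − 5.35:
  bottom flange: d = -5.075 in → contributes +85.077 in⁴
  web: d = 0 in → contributes +40.55 in⁴
  top flange: d = 5.075 in → contributes +85.077 in⁴
Total I = 210.7 in⁴.
Extreme fibre distance c = 5.35 in; S = I/c = 39.384 in³.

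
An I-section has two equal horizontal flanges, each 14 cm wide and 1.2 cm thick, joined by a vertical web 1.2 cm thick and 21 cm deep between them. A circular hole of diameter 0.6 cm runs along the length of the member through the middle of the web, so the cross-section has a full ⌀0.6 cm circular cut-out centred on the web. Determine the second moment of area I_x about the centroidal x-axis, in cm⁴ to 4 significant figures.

Treat the section as a set of non-overlapping primitives; coordinates are from the bounding-box lower-left.
Bottom flange: 14 × 1.2, A = 16.8 cm², y = 0.6 cm, Ī = 2.016 cm⁴.
Web: 1.2 × 21, A = 25.2 cm², y = 11.7 cm, Ī = 926.1 cm⁴.
Top flange: 14 × 1.2, A = 16.8 cm², y = 22.8 cm, Ī = 2.016 cm⁴.
Hole (subtracted): ⌀0.6, A = 0.282743 cm², y = 11.7 cm, Ī = 0.00636173 cm⁴.
By symmetry the centroid is at mid-height, ȳ = 11.7 cm.
Transfer each piece to the centroidal x-axis using Ī + A·d² with d = y − 11.7:
  bottom flange: d = -11.1 cm → contributes +2071.94 cm⁴
  web: d = 0 cm → contributes +926.1 cm⁴
  top flange: d = 11.1 cm → contributes +2071.94 cm⁴
  hole: d = 0 cm → contributes −0.00636173 cm⁴
Total I = 5069.98 cm⁴.

I_x ≈ 5070 cm⁴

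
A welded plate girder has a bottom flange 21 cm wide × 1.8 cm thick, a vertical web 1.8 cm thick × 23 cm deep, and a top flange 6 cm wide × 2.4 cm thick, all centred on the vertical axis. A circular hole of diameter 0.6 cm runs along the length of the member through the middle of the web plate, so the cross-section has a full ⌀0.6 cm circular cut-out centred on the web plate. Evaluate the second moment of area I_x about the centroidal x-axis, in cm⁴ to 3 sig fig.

I_x ≈ 9100 cm⁴

Break the section into simple shapes (no overlaps), measuring from the bottom-left corner of the bounding box.
Bottom plate: 21 × 1.8, A = 37.8 cm², y = 0.9 cm, Ī = 10.206 cm⁴.
Web plate: 1.8 × 23, A = 41.4 cm², y = 13.3 cm, Ī = 1825.1 cm⁴.
Top plate: 6 × 2.4, A = 14.4 cm², y = 26 cm, Ī = 6.912 cm⁴.
Hole (subtracted): ⌀0.6, A = 0.28274 cm², y = 13.3 cm, Ī = 0.0063617 cm⁴.
Centroid: ȳ = ΣA·y / ΣA = 10.237 cm.
Transfer each piece to the centroidal x-axis using Ī + A·d² with d = y − 10.237:
  bottom plate: d = -9.3369 cm → contributes +3305.5 cm⁴
  web plate: d = 3.0631 cm → contributes +2213.5 cm⁴
  top plate: d = 15.763 cm → contributes +3 585 cm⁴
  hole: d = 3.0631 cm → contributes −2.6592 cm⁴
Total I = 9101.3 cm⁴.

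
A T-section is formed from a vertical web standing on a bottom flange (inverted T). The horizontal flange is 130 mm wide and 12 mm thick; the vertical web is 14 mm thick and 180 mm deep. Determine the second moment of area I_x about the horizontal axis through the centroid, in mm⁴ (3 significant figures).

Treat the section as a set of non-overlapping primitives; coordinates are from the bounding-box lower-left.
Flange: 130 × 12, A = 1 560 mm², y = 6 mm, Ī = 18 720 mm⁴.
Web: 14 × 180, A = 2 520 mm², y = 102 mm, Ī = 6 804 000 mm⁴.
Centroid: ȳ = ΣA·y / ΣA = 65.294 mm.
Transfer each piece to the horizontal axis through the centroid using Ī + A·d² with d = y − 65.294:
  flange: d = -59.294 mm → contributes +5 503 356 mm⁴
  web: d = 36.706 mm → contributes +10 199 251 mm⁴
Total I = 15 702 607 mm⁴.

I_x ≈ 1.57 × 10⁷ mm⁴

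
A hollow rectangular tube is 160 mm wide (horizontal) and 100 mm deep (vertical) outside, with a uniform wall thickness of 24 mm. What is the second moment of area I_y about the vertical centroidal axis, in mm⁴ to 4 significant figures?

I_y ≈ 2.805 × 10⁷ mm⁴

Split into non-overlapping primitives; take the origin at the lower-left of the bounding box.
Outer rectangle: 160 × 100, A = 16 000 mm², x = 80 mm, Ī = 34 133 333 mm⁴.
Inner void (subtracted): 112 × 52, A = 5 824 mm², x = 80 mm, Ī = 6 088 021 mm⁴.
By symmetry the centroid is at mid-width, x̄ = 80 mm.
All pieces are centred on the vertical centroidal axis, so I = ΣĪ (holes subtracted) = 28 045 312 mm⁴.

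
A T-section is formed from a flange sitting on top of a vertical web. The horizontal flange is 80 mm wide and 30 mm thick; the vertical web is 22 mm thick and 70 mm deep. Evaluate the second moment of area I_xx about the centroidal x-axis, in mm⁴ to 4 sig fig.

I_xx ≈ 3.154 × 10⁶ mm⁴

Decompose the section into non-overlapping parts with the origin at the bottom-left of its bounding rectangle.
Flange: 80 × 30, A = 2 400 mm², y = 85 mm, Ī = 180 000 mm⁴.
Web: 22 × 70, A = 1 540 mm², y = 35 mm, Ī = 628 833 mm⁴.
Centroid: ȳ = ΣA·y / ΣA = 65.4569 mm.
Transfer each piece to the centroidal x-axis using Ī + A·d² with d = y − 65.4569:
  flange: d = 19.5431 mm → contributes +1 096 643 mm⁴
  web: d = -30.4569 mm → contributes +2 057 368 mm⁴
Total I = 3 154 011 mm⁴.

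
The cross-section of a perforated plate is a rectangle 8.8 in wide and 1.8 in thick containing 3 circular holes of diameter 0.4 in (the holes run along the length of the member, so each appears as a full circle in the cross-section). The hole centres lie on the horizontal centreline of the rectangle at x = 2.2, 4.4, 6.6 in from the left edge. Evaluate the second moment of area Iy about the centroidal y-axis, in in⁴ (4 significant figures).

Iy ≈ 101.0 in⁴

Treat the section as a set of non-overlapping primitives; coordinates are from the bounding-box lower-left.
Plate: 8.8 × 1.8, A = 15.84 in², x = 4.4 in, Ī = 102.221 in⁴.
Hole 1 (subtracted): ⌀0.4, A = 0.125664 in², x = 2.2 in, Ī = 0.00125664 in⁴.
Hole 2 (subtracted): ⌀0.4, A = 0.125664 in², x = 4.4 in, Ī = 0.00125664 in⁴.
Hole 3 (subtracted): ⌀0.4, A = 0.125664 in², x = 6.6 in, Ī = 0.00125664 in⁴.
By symmetry the centroid is at mid-width, x̄ = 4.4 in.
Transfer each piece to the centroidal y-axis using Ī + A·d² with d = x − 4.4:
  plate: d = 0 in → contributes +102.221 in⁴
  hole 1: d = -2.2 in → contributes −0.609469 in⁴
  hole 2: d = 0 in → contributes −0.00125664 in⁴
  hole 3: d = 2.2 in → contributes −0.609469 in⁴
Total I = 101.001 in⁴.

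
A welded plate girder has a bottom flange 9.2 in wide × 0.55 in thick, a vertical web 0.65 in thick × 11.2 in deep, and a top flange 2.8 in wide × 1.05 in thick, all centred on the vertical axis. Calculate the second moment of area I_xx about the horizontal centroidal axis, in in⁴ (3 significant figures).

Decompose the section into non-overlapping parts with the origin at the bottom-left of its bounding rectangle.
Bottom plate: 9.2 × 0.55, A = 5.06 in², y = 0.275 in, Ī = 0.12755 in⁴.
Web plate: 0.65 × 11.2, A = 7.28 in², y = 6.15 in, Ī = 76.1 in⁴.
Top plate: 2.8 × 1.05, A = 2.94 in², y = 12.275 in, Ī = 0.27011 in⁴.
Centroid: ȳ = ΣA·y / ΣA = 5.383 in.
Transfer each piece to the horizontal centroidal axis using Ī + A·d² with d = y − 5.383:
  bottom plate: d = -5.108 in → contributes +132.15 in⁴
  web plate: d = 0.76702 in → contributes +80.383 in⁴
  top plate: d = 6.892 in → contributes +139.92 in⁴
Total I = 352.45 in⁴.

I_xx ≈ 352 in⁴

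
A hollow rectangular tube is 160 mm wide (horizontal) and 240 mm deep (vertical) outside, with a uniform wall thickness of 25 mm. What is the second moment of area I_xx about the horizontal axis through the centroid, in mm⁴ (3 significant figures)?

I_xx ≈ 1.21 × 10⁸ mm⁴

Decompose the section into non-overlapping parts with the origin at the bottom-left of its bounding rectangle.
Outer rectangle: 160 × 240, A = 38 400 mm², y = 120 mm, Ī = 184 320 000 mm⁴.
Inner void (subtracted): 110 × 190, A = 20 900 mm², y = 120 mm, Ī = 62 874 167 mm⁴.
By symmetry the centroid is at mid-height, ȳ = 120 mm.
All pieces are centred on the horizontal axis through the centroid, so I = ΣĪ (holes subtracted) = 121 445 833 mm⁴.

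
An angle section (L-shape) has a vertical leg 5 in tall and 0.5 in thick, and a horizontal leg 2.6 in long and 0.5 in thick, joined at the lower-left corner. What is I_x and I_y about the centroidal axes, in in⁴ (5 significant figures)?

Split into non-overlapping primitives; take the origin at the lower-left of the bounding box.
Vertical leg: 0.5 × 5, A = 2.5 in², y = 2.5 in, Ī = 5.208333 in⁴.
Horizontal leg (remainder): 2.1 × 0.5, A = 1.05 in², y = 0.25 in, Ī = 0.021875 in⁴.
Centroid: ȳ = ΣA·y / ΣA = 1.834507 in.
Transfer each piece to the centroidal x-axis using Ī + A·d² with d = y − 1.834507:
  vertical leg: d = 0.665493 in → contributes +6.315536 in⁴
  horizontal leg (remainder): d = -1.584507 in → contributes +2.658071 in⁴
Total I = 8.973606 in⁴.
For the y-axis: x̄ = 0.634507 in.
Repeating about the centroidal y-axis gives I_y = 1.687606 in⁴.

I_x ≈ 8.9736 in⁴, I_y ≈ 1.6876 in⁴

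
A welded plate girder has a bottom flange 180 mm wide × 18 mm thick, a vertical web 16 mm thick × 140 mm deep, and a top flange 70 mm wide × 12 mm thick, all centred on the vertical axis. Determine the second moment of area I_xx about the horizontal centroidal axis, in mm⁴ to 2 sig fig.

I_xx ≈ 2.3 × 10⁷ mm⁴

Treat the section as a set of non-overlapping primitives; coordinates are from the bounding-box lower-left.
Bottom plate: 180 × 18, A = 3 240 mm², y = 9 mm, Ī = 87 480 mm⁴.
Web plate: 16 × 140, A = 2 240 mm², y = 88 mm, Ī = 3 658 667 mm⁴.
Top plate: 70 × 12, A = 840 mm², y = 164 mm, Ī = 10 080 mm⁴.
Centroid: ȳ = ΣA·y / ΣA = 57.6 mm.
Transfer each piece to the horizontal centroidal axis using Ī + A·d² with d = y − 57.6:
  bottom plate: d = -48.6 mm → contributes +7 740 629 mm⁴
  web plate: d = 30.4 mm → contributes +5 728 613 mm⁴
  top plate: d = 106.4 mm → contributes +9 519 460 mm⁴
Total I = 22 988 702 mm⁴.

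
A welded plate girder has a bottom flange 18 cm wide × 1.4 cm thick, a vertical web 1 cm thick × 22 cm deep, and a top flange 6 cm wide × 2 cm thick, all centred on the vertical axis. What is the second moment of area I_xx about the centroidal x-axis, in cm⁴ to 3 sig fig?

I_xx ≈ 5690 cm⁴

Treat the section as a set of non-overlapping primitives; coordinates are from the bounding-box lower-left.
Bottom plate: 18 × 1.4, A = 25.2 cm², y = 0.7 cm, Ī = 4.116 cm⁴.
Web plate: 1 × 22, A = 22 cm², y = 12.4 cm, Ī = 887.33 cm⁴.
Top plate: 6 × 2, A = 12 cm², y = 24.4 cm, Ī = 4 cm⁴.
Centroid: ȳ = ΣA·y / ΣA = 9.852 cm.
Transfer each piece to the centroidal x-axis using Ī + A·d² with d = y − 9.852:
  bottom plate: d = -9.152 cm → contributes +2114.9 cm⁴
  web plate: d = 2.548 cm → contributes +1030.2 cm⁴
  top plate: d = 14.548 cm → contributes +2543.7 cm⁴
Total I = 5688.7 cm⁴.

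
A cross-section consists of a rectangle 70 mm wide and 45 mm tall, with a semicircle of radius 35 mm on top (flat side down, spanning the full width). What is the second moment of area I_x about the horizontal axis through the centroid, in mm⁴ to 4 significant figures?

Break the section into simple shapes (no overlaps), measuring from the bottom-left corner of the bounding box.
Rectangular body: 70 × 45, A = 3 150 mm², y = 22.5 mm, Ī = 531 563 mm⁴.
Semicircular cap: semicircle r = 35, A = 1924.23 mm², y = 59.8545 mm, Ī = 164 704 mm⁴.
Centroid: ȳ = ΣA·y / ΣA = 36.6654 mm.
Transfer each piece to the horizontal axis through the centroid using Ī + A·d² with d = y − 36.6654:
  rectangular body: d = -14.1654 mm → contributes +1 163 636 mm⁴
  semicircular cap: d = 23.1891 mm → contributes +1 199 423 mm⁴
Total I = 2 363 060 mm⁴.

I_x ≈ 2.363 × 10⁶ mm⁴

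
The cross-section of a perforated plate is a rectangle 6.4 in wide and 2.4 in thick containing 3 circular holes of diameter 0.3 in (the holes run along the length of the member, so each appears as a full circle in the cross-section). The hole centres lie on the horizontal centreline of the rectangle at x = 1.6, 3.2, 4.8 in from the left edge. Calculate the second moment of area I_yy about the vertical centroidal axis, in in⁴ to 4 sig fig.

Break the section into simple shapes (no overlaps), measuring from the bottom-left corner of the bounding box.
Plate: 6.4 × 2.4, A = 15.36 in², x = 3.2 in, Ī = 52.4288 in⁴.
Hole 1 (subtracted): ⌀0.3, A = 0.0706858 in², x = 1.6 in, Ī = 0.000397608 in⁴.
Hole 2 (subtracted): ⌀0.3, A = 0.0706858 in², x = 3.2 in, Ī = 0.000397608 in⁴.
Hole 3 (subtracted): ⌀0.3, A = 0.0706858 in², x = 4.8 in, Ī = 0.000397608 in⁴.
By symmetry the centroid is at mid-width, x̄ = 3.2 in.
Transfer each piece to the vertical centroidal axis using Ī + A·d² with d = x − 3.2:
  plate: d = 0 in → contributes +52.4288 in⁴
  hole 1: d = -1.6 in → contributes −0.181353 in⁴
  hole 2: d = 0 in → contributes −0.000397608 in⁴
  hole 3: d = 1.6 in → contributes −0.181353 in⁴
Total I = 52.0657 in⁴.

I_yy ≈ 52.07 in⁴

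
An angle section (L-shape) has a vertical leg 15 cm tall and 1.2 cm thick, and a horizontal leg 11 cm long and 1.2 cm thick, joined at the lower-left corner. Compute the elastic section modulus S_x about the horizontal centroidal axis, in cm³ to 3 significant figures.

Treat the section as a set of non-overlapping primitives; coordinates are from the bounding-box lower-left.
Vertical leg: 1.2 × 15, A = 18 cm², y = 7.5 cm, Ī = 337.5 cm⁴.
Horizontal leg (remainder): 9.8 × 1.2, A = 11.76 cm², y = 0.6 cm, Ī = 1.4112 cm⁴.
Centroid: ȳ = ΣA·y / ΣA = 4.7734 cm.
Transfer each piece to the horizontal centroidal axis using Ī + A·d² with d = y − 4.7734:
  vertical leg: d = 2.7266 cm → contributes +471.32 cm⁴
  horizontal leg (remainder): d = -4.1734 cm → contributes +206.24 cm⁴
Total I = 677.56 cm⁴.
Extreme fibre distance c = 10.227 cm; S = I/c = 66.254 cm³.

S_x ≈ 66.3 cm³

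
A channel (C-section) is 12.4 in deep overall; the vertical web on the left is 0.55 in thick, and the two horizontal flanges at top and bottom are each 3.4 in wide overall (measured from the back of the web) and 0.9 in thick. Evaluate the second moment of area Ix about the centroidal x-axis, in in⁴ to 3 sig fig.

Decompose the section into non-overlapping parts with the origin at the bottom-left of its bounding rectangle.
Web: 0.55 × 12.4, A = 6.82 in², y = 6.2 in, Ī = 87.387 in⁴.
Top flange (beyond web): 2.85 × 0.9, A = 2.565 in², y = 11.95 in, Ī = 0.17314 in⁴.
Bottom flange (beyond web): 2.85 × 0.9, A = 2.565 in², y = 0.45 in, Ī = 0.17314 in⁴.
By symmetry the centroid is at mid-height, ȳ = 6.2 in.
Transfer each piece to the centroidal x-axis using Ī + A·d² with d = y − 6.2:
  web: d = 0 in → contributes +87.387 in⁴
  top flange (beyond web): d = 5.75 in → contributes +84.978 in⁴
  bottom flange (beyond web): d = -5.75 in → contributes +84.978 in⁴
Total I = 257.34 in⁴.

Ix ≈ 257 in⁴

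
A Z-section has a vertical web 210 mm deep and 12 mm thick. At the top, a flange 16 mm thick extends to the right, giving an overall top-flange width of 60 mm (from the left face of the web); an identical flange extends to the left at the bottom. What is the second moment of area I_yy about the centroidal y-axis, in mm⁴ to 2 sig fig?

Treat the section as a set of non-overlapping primitives; coordinates are from the bounding-box lower-left.
Web: 12 × 210, A = 2 520 mm², x = 54 mm, Ī = 30 240 mm⁴.
Top flange (beyond web): 48 × 16, A = 768 mm², x = 84 mm, Ī = 147 456 mm⁴.
Bottom flange (beyond web): 48 × 16, A = 768 mm², x = 24 mm, Ī = 147 456 mm⁴.
Centroid: x̄ = ΣA·x / ΣA = 54 mm.
Transfer each piece to the centroidal y-axis using Ī + A·d² with d = x − 54:
  web: d = 0 mm → contributes +30 240 mm⁴
  top flange (beyond web): d = 30 mm → contributes +838 656 mm⁴
  bottom flange (beyond web): d = -30 mm → contributes +838 656 mm⁴
Total I = 1 707 552 mm⁴.

I_yy ≈ 1.7 × 10⁶ mm⁴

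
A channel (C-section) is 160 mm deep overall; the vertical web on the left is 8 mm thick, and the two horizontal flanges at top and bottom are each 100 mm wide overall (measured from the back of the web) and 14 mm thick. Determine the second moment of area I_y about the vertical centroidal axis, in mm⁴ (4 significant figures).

I_y ≈ 3.962 × 10⁶ mm⁴

Split into non-overlapping primitives; take the origin at the lower-left of the bounding box.
Web: 8 × 160, A = 1 280 mm², x = 4 mm, Ī = 6826.67 mm⁴.
Top flange (beyond web): 92 × 14, A = 1 288 mm², x = 54 mm, Ī = 908 469 mm⁴.
Bottom flange (beyond web): 92 × 14, A = 1 288 mm², x = 54 mm, Ī = 908 469 mm⁴.
Centroid: x̄ = ΣA·x / ΣA = 37.4025 mm.
Transfer each piece to the vertical centroidal axis using Ī + A·d² with d = x − 37.4025:
  web: d = -33.4025 mm → contributes +1 434 956 mm⁴
  top flange (beyond web): d = 16.5975 mm → contributes +1 263 284 mm⁴
  bottom flange (beyond web): d = 16.5975 mm → contributes +1 263 284 mm⁴
Total I = 3 961 525 mm⁴.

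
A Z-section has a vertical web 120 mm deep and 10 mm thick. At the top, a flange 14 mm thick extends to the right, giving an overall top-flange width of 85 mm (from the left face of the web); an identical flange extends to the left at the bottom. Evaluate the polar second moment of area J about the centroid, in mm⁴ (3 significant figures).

Decompose the section into non-overlapping parts with the origin at the bottom-left of its bounding rectangle.
Web: 10 × 120, A = 1 200 mm², y = 60 mm, Ī = 1 440 000 mm⁴.
Top flange (beyond web): 75 × 14, A = 1 050 mm², y = 113 mm, Ī = 17 150 mm⁴.
Bottom flange (beyond web): 75 × 14, A = 1 050 mm², y = 7 mm, Ī = 17 150 mm⁴.
Centroid: ȳ = ΣA·y / ΣA = 60 mm.
Transfer each piece to the centroidal x-axis using Ī + A·d² with d = y − 60:
  web: d = 0 mm → contributes +1 440 000 mm⁴
  top flange (beyond web): d = 53 mm → contributes +2 966 600 mm⁴
  bottom flange (beyond web): d = -53 mm → contributes +2 966 600 mm⁴
Total I = 7 373 200 mm⁴.
For the y-axis: x̄ = 80 mm.
Repeating about the centroidal y-axis gives I_y = 4 787 500 mm⁴.
Polar second moment: J = I_x + I_y = 12 160 700 mm⁴.

J ≈ 1.22 × 10⁷ mm⁴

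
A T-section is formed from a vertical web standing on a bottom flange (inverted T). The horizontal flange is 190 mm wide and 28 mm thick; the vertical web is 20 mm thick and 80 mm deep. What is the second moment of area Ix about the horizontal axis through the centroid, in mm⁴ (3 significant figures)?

Ix ≈ 4.79 × 10⁶ mm⁴

Decompose the section into non-overlapping parts with the origin at the bottom-left of its bounding rectangle.
Flange: 190 × 28, A = 5 320 mm², y = 14 mm, Ī = 347 573 mm⁴.
Web: 20 × 80, A = 1 600 mm², y = 68 mm, Ī = 853 333 mm⁴.
Centroid: ȳ = ΣA·y / ΣA = 26.486 mm.
Transfer each piece to the horizontal axis through the centroid using Ī + A·d² with d = y − 26.486:
  flange: d = -12.486 mm → contributes +1 176 902 mm⁴
  web: d = 41.514 mm → contributes +3 610 853 mm⁴
Total I = 4 787 755 mm⁴.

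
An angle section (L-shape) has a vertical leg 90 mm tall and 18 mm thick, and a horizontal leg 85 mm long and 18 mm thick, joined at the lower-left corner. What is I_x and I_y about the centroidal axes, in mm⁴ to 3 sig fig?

Decompose the section into non-overlapping parts with the origin at the bottom-left of its bounding rectangle.
Vertical leg: 18 × 90, A = 1 620 mm², y = 45 mm, Ī = 1 093 500 mm⁴.
Horizontal leg (remainder): 67 × 18, A = 1 206 mm², y = 9 mm, Ī = 32 562 mm⁴.
Centroid: ȳ = ΣA·y / ΣA = 29.637 mm.
Transfer each piece to the centroidal x-axis using Ī + A·d² with d = y − 29.637:
  vertical leg: d = 15.363 mm → contributes +1 475 858 mm⁴
  horizontal leg (remainder): d = -20.637 mm → contributes +546 177 mm⁴
Total I = 2 022 036 mm⁴.
For the y-axis: x̄ = 27.137 mm.
Repeating about the centroidal y-axis gives I_y = 1 743 613 mm⁴.

I_x ≈ 2.02 × 10⁶ mm⁴, I_y ≈ 1.74 × 10⁶ mm⁴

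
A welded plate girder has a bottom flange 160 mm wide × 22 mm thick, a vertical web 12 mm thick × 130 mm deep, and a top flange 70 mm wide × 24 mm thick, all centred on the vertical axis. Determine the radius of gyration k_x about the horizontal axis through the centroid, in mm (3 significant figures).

Treat the section as a set of non-overlapping primitives; coordinates are from the bounding-box lower-left.
Bottom plate: 160 × 22, A = 3 520 mm², y = 11 mm, Ī = 141 973 mm⁴.
Web plate: 12 × 130, A = 1 560 mm², y = 87 mm, Ī = 2 197 000 mm⁴.
Top plate: 70 × 24, A = 1 680 mm², y = 164 mm, Ī = 80 640 mm⁴.
Centroid: ȳ = ΣA·y / ΣA = 66.562 mm.
Transfer each piece to the horizontal axis through the centroid using Ī + A·d² with d = y − 66.562:
  bottom plate: d = -55.562 mm → contributes +11 008 742 mm⁴
  web plate: d = 20.438 mm → contributes +2 848 622 mm⁴
  top plate: d = 97.438 mm → contributes +16 030 793 mm⁴
Total I = 29 888 157 mm⁴.
Radius of gyration: k = √(I/A) = √(29 888 157 / 6 760) = 66.493 mm.

k_x ≈ 66.5 mm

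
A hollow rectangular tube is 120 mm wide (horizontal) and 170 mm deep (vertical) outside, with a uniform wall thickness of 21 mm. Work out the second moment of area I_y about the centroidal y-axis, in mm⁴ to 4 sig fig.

Treat the section as a set of non-overlapping primitives; coordinates are from the bounding-box lower-left.
Outer rectangle: 120 × 170, A = 20 400 mm², x = 60 mm, Ī = 24 480 000 mm⁴.
Inner void (subtracted): 78 × 128, A = 9 984 mm², x = 60 mm, Ī = 5 061 888 mm⁴.
By symmetry the centroid is at mid-width, x̄ = 60 mm.
All pieces are centred on the centroidal y-axis, so I = ΣĪ (holes subtracted) = 19 418 112 mm⁴.

I_y ≈ 1.942 × 10⁷ mm⁴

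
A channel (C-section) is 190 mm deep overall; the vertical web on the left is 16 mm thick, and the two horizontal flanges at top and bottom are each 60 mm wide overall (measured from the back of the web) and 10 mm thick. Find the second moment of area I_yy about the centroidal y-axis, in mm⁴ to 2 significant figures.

I_yy ≈ 8.2 × 10⁵ mm⁴

Break the section into simple shapes (no overlaps), measuring from the bottom-left corner of the bounding box.
Web: 16 × 190, A = 3 040 mm², x = 8 mm, Ī = 64 853 mm⁴.
Top flange (beyond web): 44 × 10, A = 440 mm², x = 38 mm, Ī = 70 987 mm⁴.
Bottom flange (beyond web): 44 × 10, A = 440 mm², x = 38 mm, Ī = 70 987 mm⁴.
Centroid: x̄ = ΣA·x / ΣA = 14.73 mm.
Transfer each piece to the centroidal y-axis using Ī + A·d² with d = x − 14.73:
  web: d = -6.735 mm → contributes +202 736 mm⁴
  top flange (beyond web): d = 23.27 mm → contributes +309 147 mm⁴
  bottom flange (beyond web): d = 23.27 mm → contributes +309 147 mm⁴
Total I = 821 031 mm⁴.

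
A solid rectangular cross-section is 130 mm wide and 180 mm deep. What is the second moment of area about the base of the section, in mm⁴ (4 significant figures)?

I_base ≈ 2.527 × 10⁸ mm⁴

The section: 130 × 180, A = 23 400 mm², y = 90 mm, Ī = 63 180 000 mm⁴.
Transfer it to the bottom edge using Ī + A·d² with d = y − 0:
  the section: d = 90 mm → contributes +252 720 000 mm⁴
Total I = 252 720 000 mm⁴.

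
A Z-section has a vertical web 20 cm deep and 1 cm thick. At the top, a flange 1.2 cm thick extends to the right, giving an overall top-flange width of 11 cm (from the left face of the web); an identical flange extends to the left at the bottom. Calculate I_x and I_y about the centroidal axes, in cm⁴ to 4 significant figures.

I_x ≈ 2790 cm⁴, I_y ≈ 927.7 cm⁴

Treat the section as a set of non-overlapping primitives; coordinates are from the bounding-box lower-left.
Web: 1 × 20, A = 20 cm², y = 10 cm, Ī = 666.667 cm⁴.
Top flange (beyond web): 10 × 1.2, A = 12 cm², y = 19.4 cm, Ī = 1.44 cm⁴.
Bottom flange (beyond web): 10 × 1.2, A = 12 cm², y = 0.6 cm, Ī = 1.44 cm⁴.
Centroid: ȳ = ΣA·y / ΣA = 10 cm.
Transfer each piece to the centroidal x-axis using Ī + A·d² with d = y − 10:
  web: d = 0 cm → contributes +666.667 cm⁴
  top flange (beyond web): d = 9.4 cm → contributes +1061.76 cm⁴
  bottom flange (beyond web): d = -9.4 cm → contributes +1061.76 cm⁴
Total I = 2790.19 cm⁴.
For the y-axis: x̄ = 10.5 cm.
Repeating about the centroidal y-axis gives I_y = 927.667 cm⁴.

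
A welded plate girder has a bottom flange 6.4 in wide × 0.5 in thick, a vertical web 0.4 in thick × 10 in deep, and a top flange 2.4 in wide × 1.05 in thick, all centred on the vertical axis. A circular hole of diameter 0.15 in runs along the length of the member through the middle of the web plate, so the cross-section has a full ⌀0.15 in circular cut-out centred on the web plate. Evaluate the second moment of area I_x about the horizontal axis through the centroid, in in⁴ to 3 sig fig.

Break the section into simple shapes (no overlaps), measuring from the bottom-left corner of the bounding box.
Bottom plate: 6.4 × 0.5, A = 3.2 in², y = 0.25 in, Ī = 0.066667 in⁴.
Web plate: 0.4 × 10, A = 4 in², y = 5.5 in, Ī = 33.333 in⁴.
Top plate: 2.4 × 1.05, A = 2.52 in², y = 11.025 in, Ī = 0.23153 in⁴.
Hole (subtracted): ⌀0.15, A = 0.017671 in², y = 5.5 in, Ī = 0.00002485 in⁴.
Centroid: ȳ = ΣA·y / ΣA = 5.2035 in.
Transfer each piece to the horizontal axis through the centroid using Ī + A·d² with d = y − 5.2035:
  bottom plate: d = -4.9535 in → contributes +78.585 in⁴
  web plate: d = 0.29653 in → contributes +33.685 in⁴
  top plate: d = 5.8215 in → contributes +85.635 in⁴
  hole: d = 0.29653 in → contributes −0.0015787 in⁴
Total I = 197.9 in⁴.

I_x ≈ 198 in⁴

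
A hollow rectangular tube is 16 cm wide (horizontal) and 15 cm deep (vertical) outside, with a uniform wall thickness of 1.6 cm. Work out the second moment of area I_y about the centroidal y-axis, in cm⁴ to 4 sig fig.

I_y ≈ 3058 cm⁴

Decompose the section into non-overlapping parts with the origin at the bottom-left of its bounding rectangle.
Outer rectangle: 16 × 15, A = 240 cm², x = 8 cm, Ī = 5 120 cm⁴.
Inner void (subtracted): 12.8 × 11.8, A = 151.04 cm², x = 8 cm, Ī = 2062.2 cm⁴.
By symmetry the centroid is at mid-width, x̄ = 8 cm.
All pieces are centred on the centroidal y-axis, so I = ΣĪ (holes subtracted) = 3057.8 cm⁴.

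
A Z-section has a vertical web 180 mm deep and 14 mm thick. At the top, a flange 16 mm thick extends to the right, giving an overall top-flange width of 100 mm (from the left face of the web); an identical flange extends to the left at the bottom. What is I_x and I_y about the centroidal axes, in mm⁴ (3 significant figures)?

I_x ≈ 2.54 × 10⁷ mm⁴, I_y ≈ 8.62 × 10⁶ mm⁴

Treat the section as a set of non-overlapping primitives; coordinates are from the bounding-box lower-left.
Web: 14 × 180, A = 2 520 mm², y = 90 mm, Ī = 6 804 000 mm⁴.
Top flange (beyond web): 86 × 16, A = 1 376 mm², y = 172 mm, Ī = 29 355 mm⁴.
Bottom flange (beyond web): 86 × 16, A = 1 376 mm², y = 8 mm, Ī = 29 355 mm⁴.
Centroid: ȳ = ΣA·y / ΣA = 90 mm.
Transfer each piece to the centroidal x-axis using Ī + A·d² with d = y − 90:
  web: d = 0 mm → contributes +6 804 000 mm⁴
  top flange (beyond web): d = 82 mm → contributes +9 281 579 mm⁴
  bottom flange (beyond web): d = -82 mm → contributes +9 281 579 mm⁴
Total I = 25 367 157 mm⁴.
For the y-axis: x̄ = 93 mm.
Repeating about the centroidal y-axis gives I_y = 8 617 309 mm⁴.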